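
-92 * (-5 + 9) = -368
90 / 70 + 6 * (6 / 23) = 2.85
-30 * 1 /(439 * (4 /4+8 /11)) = -330 /8341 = -0.04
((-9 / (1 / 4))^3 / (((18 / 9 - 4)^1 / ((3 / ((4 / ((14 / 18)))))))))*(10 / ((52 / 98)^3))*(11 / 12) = 3668884065 / 4394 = 834975.89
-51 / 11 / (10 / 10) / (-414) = 17 / 1518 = 0.01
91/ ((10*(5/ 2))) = 91/ 25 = 3.64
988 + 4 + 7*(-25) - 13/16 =13059/16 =816.19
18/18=1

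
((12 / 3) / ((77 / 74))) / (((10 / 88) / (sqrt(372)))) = 652.46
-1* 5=-5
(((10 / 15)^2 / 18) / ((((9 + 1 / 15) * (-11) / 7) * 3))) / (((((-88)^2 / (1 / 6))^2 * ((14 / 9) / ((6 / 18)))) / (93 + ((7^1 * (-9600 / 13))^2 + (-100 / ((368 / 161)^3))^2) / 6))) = -23676563766647885 / 92718503914719619842048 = -0.00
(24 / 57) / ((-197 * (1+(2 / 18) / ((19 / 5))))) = -9 / 4334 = -0.00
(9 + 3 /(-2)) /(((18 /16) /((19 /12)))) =10.56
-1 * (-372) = 372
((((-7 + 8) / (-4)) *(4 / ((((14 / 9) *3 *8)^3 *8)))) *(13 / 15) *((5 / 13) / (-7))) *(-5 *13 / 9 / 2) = -65 / 157351936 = -0.00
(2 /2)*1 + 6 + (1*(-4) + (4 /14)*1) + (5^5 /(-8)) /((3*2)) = -20771 /336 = -61.82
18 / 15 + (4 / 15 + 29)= 457 / 15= 30.47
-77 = -77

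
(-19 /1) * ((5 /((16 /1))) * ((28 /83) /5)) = -133 /332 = -0.40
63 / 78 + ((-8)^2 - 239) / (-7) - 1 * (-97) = 122.81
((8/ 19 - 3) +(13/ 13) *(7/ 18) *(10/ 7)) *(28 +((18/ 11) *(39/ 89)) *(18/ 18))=-9727444/ 167409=-58.11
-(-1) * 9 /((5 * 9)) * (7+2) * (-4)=-36 /5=-7.20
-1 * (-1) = 1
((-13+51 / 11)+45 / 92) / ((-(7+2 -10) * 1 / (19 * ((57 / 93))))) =-2876809 / 31372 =-91.70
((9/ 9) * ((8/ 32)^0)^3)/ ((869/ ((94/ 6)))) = 47/ 2607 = 0.02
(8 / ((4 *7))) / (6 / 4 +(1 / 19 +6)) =76 / 2009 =0.04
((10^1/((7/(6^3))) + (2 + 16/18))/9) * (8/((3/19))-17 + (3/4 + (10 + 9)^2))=46553195/3402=13684.07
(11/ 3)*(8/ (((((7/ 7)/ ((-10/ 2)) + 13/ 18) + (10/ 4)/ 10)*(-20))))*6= -1584/ 139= -11.40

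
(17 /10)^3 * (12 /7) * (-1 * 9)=-132651 /1750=-75.80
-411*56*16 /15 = -24550.40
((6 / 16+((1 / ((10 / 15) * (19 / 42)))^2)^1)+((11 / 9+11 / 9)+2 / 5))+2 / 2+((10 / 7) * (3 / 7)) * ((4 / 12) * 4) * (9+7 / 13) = 1904077363 / 82784520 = 23.00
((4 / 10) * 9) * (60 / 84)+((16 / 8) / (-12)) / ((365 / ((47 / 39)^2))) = 59942357 / 23316930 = 2.57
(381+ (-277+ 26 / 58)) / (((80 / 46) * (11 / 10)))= 69667 / 1276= 54.60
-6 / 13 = -0.46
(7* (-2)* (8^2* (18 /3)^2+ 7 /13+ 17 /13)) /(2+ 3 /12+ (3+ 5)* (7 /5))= -8393280 /3497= -2400.14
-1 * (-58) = 58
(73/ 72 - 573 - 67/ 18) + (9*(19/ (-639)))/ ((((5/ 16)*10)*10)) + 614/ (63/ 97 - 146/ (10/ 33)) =-1593310214069/ 2761403000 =-576.99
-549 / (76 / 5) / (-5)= 549 / 76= 7.22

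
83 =83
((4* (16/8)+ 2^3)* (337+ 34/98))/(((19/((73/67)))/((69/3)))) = 23371680/3283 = 7119.00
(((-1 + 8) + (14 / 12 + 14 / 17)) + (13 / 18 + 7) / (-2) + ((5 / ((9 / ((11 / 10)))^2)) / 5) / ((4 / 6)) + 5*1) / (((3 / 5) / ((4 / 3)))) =931907 / 41310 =22.56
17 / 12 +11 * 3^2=1205 / 12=100.42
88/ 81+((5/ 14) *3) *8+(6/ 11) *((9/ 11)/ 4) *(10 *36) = 3418216/ 68607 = 49.82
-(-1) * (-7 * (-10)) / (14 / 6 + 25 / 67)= 7035 / 272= 25.86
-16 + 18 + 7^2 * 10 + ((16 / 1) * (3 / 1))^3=111084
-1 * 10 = -10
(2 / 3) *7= 14 / 3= 4.67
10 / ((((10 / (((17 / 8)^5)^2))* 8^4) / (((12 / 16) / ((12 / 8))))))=2015993900449 / 8796093022208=0.23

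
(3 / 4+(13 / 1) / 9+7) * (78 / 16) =44.82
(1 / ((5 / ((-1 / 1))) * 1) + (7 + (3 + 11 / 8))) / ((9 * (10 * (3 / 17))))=2533 / 3600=0.70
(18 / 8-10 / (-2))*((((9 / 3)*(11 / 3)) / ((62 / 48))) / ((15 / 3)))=1914 / 155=12.35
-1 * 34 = -34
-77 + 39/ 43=-3272/ 43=-76.09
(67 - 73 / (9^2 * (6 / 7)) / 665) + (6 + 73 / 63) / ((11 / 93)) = 41213909 / 323190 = 127.52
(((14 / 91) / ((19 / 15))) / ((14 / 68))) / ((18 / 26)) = 340 / 399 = 0.85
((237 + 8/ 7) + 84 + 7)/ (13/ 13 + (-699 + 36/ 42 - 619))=-768/ 3071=-0.25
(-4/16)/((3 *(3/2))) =-0.06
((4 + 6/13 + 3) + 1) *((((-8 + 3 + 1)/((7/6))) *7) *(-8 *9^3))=15396480/13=1184344.62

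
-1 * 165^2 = -27225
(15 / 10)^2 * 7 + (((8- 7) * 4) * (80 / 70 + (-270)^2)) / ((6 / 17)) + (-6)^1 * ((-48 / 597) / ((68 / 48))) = 234791159581 / 284172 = 826229.04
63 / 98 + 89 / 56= 125 / 56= 2.23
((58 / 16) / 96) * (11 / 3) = 319 / 2304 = 0.14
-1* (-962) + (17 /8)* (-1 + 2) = 7713 /8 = 964.12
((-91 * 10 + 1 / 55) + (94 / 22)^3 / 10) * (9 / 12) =-7204821 / 10648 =-676.64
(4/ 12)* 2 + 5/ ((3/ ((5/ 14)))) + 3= 179/ 42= 4.26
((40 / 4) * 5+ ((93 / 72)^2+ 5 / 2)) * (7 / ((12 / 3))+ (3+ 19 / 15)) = 11263561 / 34560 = 325.91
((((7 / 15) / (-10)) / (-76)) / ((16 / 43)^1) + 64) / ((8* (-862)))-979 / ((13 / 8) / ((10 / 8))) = -12314311376713 / 16351795200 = -753.09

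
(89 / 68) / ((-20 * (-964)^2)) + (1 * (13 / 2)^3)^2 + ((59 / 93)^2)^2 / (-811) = 5782634771171632747991321 / 76673559350588348160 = 75418.89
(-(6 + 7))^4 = 28561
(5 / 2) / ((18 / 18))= 5 / 2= 2.50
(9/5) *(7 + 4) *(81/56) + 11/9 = 75251/2520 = 29.86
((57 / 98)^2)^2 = 10556001 / 92236816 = 0.11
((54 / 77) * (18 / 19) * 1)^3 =918330048 / 3131359847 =0.29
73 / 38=1.92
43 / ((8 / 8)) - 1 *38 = 5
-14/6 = -7/3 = -2.33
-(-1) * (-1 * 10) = -10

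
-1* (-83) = 83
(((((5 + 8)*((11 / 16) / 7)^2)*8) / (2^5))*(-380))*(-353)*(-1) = -52750555 / 12544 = -4205.24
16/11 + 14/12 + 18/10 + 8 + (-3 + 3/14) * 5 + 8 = 6.49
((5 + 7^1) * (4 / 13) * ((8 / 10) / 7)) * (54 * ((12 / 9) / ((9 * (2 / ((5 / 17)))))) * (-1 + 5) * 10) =30720 / 1547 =19.86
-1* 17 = -17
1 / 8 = 0.12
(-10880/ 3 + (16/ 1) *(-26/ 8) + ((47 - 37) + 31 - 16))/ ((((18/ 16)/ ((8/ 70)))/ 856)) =-317718.21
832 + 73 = 905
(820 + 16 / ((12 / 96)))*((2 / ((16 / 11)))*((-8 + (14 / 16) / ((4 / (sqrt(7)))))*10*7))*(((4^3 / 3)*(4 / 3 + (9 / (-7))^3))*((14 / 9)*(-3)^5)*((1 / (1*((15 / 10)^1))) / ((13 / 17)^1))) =-369868646400 / 91 + 1444799400*sqrt(7) / 13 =-3770446011.57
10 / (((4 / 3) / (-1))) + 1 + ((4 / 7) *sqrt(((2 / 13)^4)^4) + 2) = -51391033375 / 11420230094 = -4.50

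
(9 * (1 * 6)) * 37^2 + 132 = 74058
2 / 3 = 0.67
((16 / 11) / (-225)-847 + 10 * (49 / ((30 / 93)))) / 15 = 1663184 / 37125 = 44.80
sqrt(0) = 0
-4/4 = -1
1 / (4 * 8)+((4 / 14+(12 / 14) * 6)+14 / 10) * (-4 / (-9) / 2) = 15611 / 10080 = 1.55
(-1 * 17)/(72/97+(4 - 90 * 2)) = 97/1000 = 0.10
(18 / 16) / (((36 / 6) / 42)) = 7.88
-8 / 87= -0.09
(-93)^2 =8649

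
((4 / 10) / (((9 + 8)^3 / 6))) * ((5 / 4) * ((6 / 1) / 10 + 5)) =84 / 24565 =0.00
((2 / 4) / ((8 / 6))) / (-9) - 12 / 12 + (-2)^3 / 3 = -89 / 24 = -3.71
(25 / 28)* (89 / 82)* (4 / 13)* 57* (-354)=-6016.62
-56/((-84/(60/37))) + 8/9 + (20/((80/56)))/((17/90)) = 430732/5661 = 76.09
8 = 8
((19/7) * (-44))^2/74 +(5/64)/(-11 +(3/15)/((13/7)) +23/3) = 380151649/1972544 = 192.72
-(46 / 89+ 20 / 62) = -2316 / 2759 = -0.84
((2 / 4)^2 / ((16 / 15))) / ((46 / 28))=0.14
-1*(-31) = 31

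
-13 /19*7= -91 /19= -4.79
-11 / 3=-3.67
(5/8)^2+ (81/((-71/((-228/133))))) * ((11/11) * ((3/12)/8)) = 14369/31808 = 0.45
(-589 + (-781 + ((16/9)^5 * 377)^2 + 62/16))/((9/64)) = 10001134384693458424/31381059609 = 318699703.24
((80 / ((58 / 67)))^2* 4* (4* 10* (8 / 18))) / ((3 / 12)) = 2429243.49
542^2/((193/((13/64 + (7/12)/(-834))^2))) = 19290516057409/309294277632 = 62.37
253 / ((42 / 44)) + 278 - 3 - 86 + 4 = 9619 / 21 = 458.05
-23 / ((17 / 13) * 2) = -299 / 34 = -8.79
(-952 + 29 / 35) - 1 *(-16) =-935.17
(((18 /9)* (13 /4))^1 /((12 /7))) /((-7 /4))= -13 /6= -2.17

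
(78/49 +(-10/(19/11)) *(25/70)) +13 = 11660/931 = 12.52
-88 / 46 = -1.91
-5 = -5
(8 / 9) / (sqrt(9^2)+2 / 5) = 40 / 423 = 0.09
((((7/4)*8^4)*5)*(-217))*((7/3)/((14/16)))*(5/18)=-155545600/27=-5760948.15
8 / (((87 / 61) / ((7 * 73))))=249368 / 87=2866.30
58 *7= 406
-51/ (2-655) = 51/ 653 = 0.08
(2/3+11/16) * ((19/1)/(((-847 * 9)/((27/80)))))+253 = 54858249/216832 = 253.00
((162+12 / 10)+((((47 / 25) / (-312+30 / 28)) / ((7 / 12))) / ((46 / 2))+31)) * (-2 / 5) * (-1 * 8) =621.44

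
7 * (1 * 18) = 126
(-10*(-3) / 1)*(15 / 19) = 450 / 19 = 23.68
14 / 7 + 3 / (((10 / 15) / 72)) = 326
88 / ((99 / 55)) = 440 / 9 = 48.89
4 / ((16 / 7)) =7 / 4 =1.75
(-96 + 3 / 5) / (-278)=477 / 1390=0.34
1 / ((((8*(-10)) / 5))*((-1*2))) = 1 / 32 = 0.03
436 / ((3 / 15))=2180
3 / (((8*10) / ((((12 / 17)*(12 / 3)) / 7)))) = 9 / 595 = 0.02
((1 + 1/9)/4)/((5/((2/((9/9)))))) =1/9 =0.11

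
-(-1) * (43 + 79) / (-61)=-2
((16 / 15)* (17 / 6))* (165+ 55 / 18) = 41140 / 81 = 507.90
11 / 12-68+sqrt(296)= -805 / 12+2 *sqrt(74)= -49.88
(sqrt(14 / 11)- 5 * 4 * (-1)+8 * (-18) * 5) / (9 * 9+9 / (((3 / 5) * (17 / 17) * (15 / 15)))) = -175 / 24+sqrt(154) / 1056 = -7.28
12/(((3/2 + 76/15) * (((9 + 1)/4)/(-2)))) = -288/197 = -1.46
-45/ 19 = -2.37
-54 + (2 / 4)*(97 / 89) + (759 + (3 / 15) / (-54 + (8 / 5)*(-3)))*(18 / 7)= 115895785 / 61054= 1898.25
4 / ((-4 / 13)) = -13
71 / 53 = 1.34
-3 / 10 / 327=-1 / 1090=-0.00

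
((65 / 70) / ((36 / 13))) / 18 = 169 / 9072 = 0.02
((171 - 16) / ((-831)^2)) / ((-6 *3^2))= -155 / 37290294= -0.00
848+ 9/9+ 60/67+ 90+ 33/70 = 940.37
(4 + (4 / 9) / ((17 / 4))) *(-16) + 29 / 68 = -39931 / 612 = -65.25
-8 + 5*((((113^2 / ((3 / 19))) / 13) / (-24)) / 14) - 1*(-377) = 3622321 / 13104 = 276.43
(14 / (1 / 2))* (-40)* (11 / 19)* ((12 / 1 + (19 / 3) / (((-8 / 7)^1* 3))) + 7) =-100100 / 9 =-11122.22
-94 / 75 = -1.25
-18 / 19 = -0.95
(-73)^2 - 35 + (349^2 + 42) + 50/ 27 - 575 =3417224/ 27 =126563.85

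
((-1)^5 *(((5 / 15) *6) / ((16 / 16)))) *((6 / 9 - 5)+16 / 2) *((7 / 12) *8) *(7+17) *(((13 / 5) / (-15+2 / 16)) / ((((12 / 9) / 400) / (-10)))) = -7321600 / 17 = -430682.35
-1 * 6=-6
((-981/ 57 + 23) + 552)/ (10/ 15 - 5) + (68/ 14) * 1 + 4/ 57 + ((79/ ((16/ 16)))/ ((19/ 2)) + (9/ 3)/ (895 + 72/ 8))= -541464167/ 4689048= -115.47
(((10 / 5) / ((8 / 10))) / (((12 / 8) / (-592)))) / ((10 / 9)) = -888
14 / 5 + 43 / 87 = 1433 / 435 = 3.29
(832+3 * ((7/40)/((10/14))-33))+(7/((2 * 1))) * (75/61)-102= 7759667/12200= 636.04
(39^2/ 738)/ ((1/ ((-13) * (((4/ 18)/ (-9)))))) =2197/ 3321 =0.66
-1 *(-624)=624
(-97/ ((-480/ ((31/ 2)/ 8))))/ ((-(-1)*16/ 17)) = 51119/ 122880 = 0.42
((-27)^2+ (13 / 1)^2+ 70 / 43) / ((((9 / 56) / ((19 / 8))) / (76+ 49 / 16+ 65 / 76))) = 38248805 / 36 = 1062466.81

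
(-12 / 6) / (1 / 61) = -122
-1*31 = -31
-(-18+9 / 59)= 1053 / 59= 17.85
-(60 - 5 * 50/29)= -1490/29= -51.38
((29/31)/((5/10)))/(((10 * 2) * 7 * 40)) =29/86800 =0.00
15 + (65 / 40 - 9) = 61 / 8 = 7.62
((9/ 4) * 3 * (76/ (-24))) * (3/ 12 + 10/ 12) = -741/ 32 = -23.16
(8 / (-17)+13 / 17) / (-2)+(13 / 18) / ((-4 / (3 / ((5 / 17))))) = -4057 / 2040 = -1.99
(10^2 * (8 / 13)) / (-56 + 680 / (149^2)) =-1110050 / 1009593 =-1.10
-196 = -196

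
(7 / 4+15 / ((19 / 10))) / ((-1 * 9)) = -733 / 684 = -1.07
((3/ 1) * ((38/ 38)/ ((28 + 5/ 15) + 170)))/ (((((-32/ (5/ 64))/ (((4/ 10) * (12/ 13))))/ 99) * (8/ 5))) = -2673/ 3168256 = -0.00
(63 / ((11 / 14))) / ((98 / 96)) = 864 / 11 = 78.55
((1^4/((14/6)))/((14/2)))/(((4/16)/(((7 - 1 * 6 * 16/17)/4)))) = 69/833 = 0.08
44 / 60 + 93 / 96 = 1.70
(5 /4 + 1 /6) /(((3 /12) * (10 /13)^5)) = 6311981 /300000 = 21.04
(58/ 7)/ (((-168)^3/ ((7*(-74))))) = 0.00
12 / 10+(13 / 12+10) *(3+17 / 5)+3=1127 / 15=75.13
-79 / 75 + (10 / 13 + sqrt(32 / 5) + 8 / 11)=4753 / 10725 + 4 * sqrt(10) / 5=2.97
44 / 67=0.66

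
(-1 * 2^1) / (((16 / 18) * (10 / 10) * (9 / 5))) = -5 / 4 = -1.25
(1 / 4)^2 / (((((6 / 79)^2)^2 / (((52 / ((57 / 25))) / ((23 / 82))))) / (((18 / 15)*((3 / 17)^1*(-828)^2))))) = 7162335644685 / 323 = 22174413760.63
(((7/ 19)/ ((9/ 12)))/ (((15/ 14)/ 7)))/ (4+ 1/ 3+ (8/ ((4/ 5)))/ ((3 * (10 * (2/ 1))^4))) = 0.74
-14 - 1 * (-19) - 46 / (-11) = 101 / 11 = 9.18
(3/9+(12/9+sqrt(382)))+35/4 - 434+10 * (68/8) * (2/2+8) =sqrt(382)+4097/12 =360.96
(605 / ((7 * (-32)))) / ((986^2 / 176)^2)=-73205 / 827019429614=-0.00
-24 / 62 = -12 / 31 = -0.39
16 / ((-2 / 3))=-24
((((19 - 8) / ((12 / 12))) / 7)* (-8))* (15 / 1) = -1320 / 7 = -188.57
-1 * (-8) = 8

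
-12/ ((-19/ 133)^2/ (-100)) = 58800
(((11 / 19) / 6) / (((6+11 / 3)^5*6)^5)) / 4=0.00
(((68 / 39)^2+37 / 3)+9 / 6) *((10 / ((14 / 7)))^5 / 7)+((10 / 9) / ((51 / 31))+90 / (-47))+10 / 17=384453048325 / 51041718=7532.13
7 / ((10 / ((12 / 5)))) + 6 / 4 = 159 / 50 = 3.18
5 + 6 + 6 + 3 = 20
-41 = -41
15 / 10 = 3 / 2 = 1.50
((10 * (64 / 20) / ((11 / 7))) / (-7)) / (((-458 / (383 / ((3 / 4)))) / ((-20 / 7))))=-490240 / 52899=-9.27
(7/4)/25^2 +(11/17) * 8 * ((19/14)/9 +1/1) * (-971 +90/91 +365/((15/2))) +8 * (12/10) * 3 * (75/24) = -3946067428319/730957500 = -5398.49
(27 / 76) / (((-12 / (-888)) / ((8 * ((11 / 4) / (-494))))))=-10989 / 9386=-1.17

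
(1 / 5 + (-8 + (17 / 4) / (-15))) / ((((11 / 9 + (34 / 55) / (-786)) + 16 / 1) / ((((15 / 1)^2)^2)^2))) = -5373497443359375 / 4466896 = -1202960051.76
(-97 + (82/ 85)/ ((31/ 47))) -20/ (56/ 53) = -4222649/ 36890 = -114.47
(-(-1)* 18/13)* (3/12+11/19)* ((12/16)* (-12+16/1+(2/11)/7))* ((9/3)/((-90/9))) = -22599/21736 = -1.04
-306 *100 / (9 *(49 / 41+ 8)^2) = -5715400 / 142129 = -40.21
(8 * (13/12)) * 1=26/3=8.67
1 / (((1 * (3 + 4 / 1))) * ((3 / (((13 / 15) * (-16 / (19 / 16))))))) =-3328 / 5985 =-0.56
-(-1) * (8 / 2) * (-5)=-20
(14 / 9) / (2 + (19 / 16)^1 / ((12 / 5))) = 896 / 1437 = 0.62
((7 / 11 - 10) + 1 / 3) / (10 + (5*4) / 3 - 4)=-149 / 209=-0.71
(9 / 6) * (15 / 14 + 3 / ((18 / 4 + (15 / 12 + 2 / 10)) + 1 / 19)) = 150525 / 63868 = 2.36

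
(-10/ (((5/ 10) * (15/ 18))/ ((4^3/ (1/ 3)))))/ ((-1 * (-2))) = -2304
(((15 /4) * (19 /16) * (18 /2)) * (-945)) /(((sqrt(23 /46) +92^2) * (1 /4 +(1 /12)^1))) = -13.42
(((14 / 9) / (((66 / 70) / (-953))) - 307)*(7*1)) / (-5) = 3907043 / 1485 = 2631.01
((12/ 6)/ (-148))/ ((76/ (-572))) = 143/ 1406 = 0.10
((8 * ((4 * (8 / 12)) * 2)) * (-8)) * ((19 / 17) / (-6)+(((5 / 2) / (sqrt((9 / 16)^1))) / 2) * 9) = -773632 / 153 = -5056.42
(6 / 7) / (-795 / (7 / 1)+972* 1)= 2 / 2003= 0.00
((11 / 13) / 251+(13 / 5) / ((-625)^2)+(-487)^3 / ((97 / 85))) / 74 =-62568093540031041607 / 45745730468750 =-1367736.24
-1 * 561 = -561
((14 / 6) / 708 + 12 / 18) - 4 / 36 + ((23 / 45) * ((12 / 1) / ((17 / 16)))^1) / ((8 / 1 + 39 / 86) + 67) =248111597 / 390508020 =0.64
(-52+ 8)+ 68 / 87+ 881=837.78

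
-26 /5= -5.20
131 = 131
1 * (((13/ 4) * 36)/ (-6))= -39/ 2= -19.50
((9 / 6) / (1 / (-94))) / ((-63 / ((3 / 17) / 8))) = 47 / 952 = 0.05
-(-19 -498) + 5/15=1552/3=517.33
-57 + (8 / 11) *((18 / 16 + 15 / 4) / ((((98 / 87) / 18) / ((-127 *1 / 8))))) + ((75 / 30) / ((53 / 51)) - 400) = -309435719 / 228536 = -1353.99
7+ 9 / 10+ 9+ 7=239 / 10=23.90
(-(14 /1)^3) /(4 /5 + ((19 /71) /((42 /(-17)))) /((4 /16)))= -10228260 /1367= -7482.27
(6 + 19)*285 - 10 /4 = 14245 /2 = 7122.50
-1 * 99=-99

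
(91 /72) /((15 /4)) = 91 /270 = 0.34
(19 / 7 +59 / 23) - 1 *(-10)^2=-15250 / 161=-94.72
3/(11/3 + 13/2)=18/61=0.30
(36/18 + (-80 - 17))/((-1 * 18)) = 95/18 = 5.28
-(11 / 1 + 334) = -345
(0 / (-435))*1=0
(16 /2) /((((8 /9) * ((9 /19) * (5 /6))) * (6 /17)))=323 /5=64.60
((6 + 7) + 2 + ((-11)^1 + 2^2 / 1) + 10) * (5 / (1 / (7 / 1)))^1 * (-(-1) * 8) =5040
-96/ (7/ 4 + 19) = -384/ 83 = -4.63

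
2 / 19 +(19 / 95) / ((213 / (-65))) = 179 / 4047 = 0.04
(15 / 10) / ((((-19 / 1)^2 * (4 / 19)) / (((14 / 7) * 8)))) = 6 / 19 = 0.32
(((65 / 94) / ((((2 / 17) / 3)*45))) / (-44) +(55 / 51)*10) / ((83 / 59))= 89401579 / 11671792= 7.66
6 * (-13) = -78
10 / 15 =2 / 3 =0.67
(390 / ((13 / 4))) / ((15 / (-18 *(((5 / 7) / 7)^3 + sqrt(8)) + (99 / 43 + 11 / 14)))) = 124202852 / 5058907 - 288 *sqrt(2) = -382.74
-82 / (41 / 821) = -1642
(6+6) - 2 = 10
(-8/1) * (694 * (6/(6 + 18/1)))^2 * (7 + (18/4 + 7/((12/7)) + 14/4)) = -27573661/6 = -4595610.17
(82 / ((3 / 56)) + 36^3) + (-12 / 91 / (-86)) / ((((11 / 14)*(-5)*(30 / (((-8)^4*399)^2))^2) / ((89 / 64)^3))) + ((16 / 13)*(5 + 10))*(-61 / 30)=-19184985381001319178282856 / 2305875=-8320045701090180160.80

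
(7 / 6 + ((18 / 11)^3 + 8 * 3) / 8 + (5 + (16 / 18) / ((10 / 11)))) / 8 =1280813 / 958320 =1.34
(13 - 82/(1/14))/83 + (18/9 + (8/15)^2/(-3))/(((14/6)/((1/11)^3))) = -2379222137/173994975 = -13.67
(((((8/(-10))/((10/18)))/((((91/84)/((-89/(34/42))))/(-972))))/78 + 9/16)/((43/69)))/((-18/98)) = 785952936699/49415600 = 15904.96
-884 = -884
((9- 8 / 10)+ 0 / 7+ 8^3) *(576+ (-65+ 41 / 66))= 29275989 / 110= 266145.35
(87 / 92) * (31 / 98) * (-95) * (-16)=512430 / 1127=454.69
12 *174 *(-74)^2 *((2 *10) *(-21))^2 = 2016937843200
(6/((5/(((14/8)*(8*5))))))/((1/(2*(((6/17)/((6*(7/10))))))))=240/17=14.12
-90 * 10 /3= -300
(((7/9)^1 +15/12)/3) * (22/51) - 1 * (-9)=25589/2754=9.29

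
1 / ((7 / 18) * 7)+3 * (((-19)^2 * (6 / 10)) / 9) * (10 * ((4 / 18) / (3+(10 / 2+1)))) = 72214 / 3969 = 18.19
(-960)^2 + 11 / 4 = 3686411 / 4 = 921602.75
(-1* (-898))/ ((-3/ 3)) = -898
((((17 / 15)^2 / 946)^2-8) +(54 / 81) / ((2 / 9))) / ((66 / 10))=-226525528979 / 299013808500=-0.76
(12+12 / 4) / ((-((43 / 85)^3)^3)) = -6912.66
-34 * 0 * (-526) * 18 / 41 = 0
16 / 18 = 8 / 9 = 0.89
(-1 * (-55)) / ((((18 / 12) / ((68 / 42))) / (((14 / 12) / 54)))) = 935 / 729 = 1.28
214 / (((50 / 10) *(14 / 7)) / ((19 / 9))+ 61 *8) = 2033 / 4681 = 0.43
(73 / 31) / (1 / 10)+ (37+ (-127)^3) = -63497996 / 31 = -2048322.45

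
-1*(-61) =61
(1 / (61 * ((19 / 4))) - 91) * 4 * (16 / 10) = -674976 / 1159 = -582.38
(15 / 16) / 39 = 5 / 208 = 0.02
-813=-813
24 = 24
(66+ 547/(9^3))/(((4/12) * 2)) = 48661/486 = 100.13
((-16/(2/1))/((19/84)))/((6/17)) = -1904/19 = -100.21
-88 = -88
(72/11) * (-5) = -360/11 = -32.73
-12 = -12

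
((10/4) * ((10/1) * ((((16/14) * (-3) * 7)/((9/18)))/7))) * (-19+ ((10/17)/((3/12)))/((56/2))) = 2701200/833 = 3242.74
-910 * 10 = -9100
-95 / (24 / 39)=-1235 / 8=-154.38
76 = 76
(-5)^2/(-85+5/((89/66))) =-445/1447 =-0.31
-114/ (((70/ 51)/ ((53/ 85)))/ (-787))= 7132581/ 175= 40757.61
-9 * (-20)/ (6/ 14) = 420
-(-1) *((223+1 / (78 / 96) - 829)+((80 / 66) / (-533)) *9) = -3545882 / 5863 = -604.79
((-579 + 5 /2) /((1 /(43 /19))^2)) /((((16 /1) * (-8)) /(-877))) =-1869673669 /92416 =-20231.06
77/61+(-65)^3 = -274623.74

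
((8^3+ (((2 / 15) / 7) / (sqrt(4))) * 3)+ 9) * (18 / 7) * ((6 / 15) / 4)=164124 / 1225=133.98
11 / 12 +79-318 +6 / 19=-54211 / 228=-237.77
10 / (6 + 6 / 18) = 1.58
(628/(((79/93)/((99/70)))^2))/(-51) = -4436236431/129968825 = -34.13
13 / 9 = 1.44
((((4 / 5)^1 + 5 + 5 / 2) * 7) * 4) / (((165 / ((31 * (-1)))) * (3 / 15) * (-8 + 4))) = 18011 / 330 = 54.58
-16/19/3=-16/57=-0.28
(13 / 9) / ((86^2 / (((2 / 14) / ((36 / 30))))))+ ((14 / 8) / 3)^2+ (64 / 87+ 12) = 13.08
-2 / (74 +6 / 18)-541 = -541.03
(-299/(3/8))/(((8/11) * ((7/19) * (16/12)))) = -62491/28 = -2231.82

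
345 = 345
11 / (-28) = -11 / 28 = -0.39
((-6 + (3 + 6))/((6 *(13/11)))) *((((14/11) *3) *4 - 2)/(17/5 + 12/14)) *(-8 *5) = -102200/1937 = -52.76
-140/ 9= -15.56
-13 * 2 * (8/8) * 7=-182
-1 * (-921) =921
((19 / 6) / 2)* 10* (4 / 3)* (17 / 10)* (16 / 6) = 2584 / 27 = 95.70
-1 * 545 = -545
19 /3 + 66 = 217 /3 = 72.33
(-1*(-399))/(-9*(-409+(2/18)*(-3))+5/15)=171/1579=0.11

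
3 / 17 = 0.18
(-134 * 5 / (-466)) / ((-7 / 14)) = -670 / 233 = -2.88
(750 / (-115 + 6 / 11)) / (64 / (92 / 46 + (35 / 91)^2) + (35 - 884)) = 2994750 / 374390089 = 0.01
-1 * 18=-18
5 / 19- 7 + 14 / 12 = -635 / 114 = -5.57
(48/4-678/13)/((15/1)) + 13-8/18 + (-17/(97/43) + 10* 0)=132928/56745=2.34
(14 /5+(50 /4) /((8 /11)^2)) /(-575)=-16917 /368000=-0.05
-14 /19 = -0.74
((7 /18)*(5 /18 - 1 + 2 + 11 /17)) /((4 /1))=4123 /22032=0.19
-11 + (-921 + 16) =-916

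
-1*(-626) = 626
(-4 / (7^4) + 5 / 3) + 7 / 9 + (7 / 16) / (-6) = 1638731 / 691488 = 2.37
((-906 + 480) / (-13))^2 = 181476 / 169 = 1073.82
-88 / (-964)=22 / 241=0.09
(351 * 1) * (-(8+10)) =-6318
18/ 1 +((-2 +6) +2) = 24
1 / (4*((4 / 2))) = 1 / 8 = 0.12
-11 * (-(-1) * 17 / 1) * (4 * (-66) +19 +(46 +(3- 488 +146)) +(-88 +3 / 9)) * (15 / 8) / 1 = 1754995 / 8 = 219374.38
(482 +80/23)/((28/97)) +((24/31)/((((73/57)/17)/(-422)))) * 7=-20895298215/728686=-28675.31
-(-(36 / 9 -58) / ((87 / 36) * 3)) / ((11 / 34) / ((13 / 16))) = -5967 / 319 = -18.71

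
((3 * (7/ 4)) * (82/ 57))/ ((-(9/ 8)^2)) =-9184/ 1539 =-5.97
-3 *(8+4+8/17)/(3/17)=-212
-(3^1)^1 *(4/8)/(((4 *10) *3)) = -1/80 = -0.01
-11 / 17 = -0.65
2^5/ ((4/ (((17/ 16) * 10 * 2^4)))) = 1360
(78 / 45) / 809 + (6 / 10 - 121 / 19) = -1329502 / 230565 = -5.77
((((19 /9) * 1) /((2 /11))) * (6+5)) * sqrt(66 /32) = 2299 * sqrt(33) /72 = 183.43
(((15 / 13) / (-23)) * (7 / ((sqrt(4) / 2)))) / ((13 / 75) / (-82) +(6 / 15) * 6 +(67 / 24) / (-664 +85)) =-1495557000 / 10191527723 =-0.15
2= 2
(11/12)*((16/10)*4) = 88/15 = 5.87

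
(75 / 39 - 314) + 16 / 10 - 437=-48586 / 65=-747.48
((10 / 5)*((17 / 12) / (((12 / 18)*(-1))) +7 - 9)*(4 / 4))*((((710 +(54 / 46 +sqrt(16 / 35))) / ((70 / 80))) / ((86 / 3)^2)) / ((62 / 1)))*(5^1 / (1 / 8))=-48580290 / 9228359 - 2376*sqrt(35) / 2808631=-5.27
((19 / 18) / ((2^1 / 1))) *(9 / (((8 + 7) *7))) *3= 19 / 140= 0.14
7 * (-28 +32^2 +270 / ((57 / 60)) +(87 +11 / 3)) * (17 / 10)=929866 / 57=16313.44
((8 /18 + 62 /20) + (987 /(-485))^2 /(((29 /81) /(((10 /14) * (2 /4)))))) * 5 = 94247701 /2455749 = 38.38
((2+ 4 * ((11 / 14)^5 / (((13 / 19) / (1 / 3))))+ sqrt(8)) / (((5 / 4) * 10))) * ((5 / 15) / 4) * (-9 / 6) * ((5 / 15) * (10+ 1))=-0.20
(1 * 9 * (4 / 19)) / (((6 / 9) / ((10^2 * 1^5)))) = 5400 / 19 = 284.21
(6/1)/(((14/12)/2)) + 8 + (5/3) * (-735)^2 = 6302753/7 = 900393.29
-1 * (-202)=202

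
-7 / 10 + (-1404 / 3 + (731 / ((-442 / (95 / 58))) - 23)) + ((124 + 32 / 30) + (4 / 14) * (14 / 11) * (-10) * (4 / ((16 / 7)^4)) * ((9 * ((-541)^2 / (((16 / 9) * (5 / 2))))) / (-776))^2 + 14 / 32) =-1528019710092406261339 / 4909741910261760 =-311222.00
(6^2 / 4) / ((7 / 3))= 27 / 7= 3.86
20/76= 5/19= 0.26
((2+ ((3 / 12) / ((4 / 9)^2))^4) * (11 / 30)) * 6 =842612683 / 83886080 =10.04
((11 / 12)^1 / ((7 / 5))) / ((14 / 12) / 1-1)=55 / 14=3.93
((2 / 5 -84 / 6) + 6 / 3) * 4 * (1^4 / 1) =-232 / 5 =-46.40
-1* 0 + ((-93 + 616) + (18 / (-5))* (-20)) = 595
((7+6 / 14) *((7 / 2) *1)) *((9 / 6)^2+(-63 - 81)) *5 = -36855 / 2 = -18427.50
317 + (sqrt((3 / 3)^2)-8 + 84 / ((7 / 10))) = 430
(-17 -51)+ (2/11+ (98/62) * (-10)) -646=-729.62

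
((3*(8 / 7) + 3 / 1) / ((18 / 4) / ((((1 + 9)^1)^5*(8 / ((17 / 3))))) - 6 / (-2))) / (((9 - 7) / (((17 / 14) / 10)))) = 3400000 / 26133611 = 0.13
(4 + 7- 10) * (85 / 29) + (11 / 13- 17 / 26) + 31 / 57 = 3.67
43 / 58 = 0.74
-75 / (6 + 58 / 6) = -225 / 47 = -4.79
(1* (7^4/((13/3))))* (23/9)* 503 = 27777169/39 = 712235.10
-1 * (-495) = 495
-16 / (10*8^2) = -1 / 40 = -0.02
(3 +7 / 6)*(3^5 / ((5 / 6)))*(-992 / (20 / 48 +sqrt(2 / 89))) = -6436195200 / 1937 +173560320*sqrt(178) / 1937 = -2127316.32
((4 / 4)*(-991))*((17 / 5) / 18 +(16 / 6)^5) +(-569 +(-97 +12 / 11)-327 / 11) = -3595610869 / 26730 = -134515.93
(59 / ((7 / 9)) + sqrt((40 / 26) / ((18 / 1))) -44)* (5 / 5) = sqrt(130) / 39 + 223 / 7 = 32.15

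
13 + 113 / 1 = 126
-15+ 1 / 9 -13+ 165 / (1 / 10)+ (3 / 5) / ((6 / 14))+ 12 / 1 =73598 / 45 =1635.51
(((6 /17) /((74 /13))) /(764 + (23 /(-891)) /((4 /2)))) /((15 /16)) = 28512 /329360125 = 0.00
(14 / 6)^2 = 49 / 9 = 5.44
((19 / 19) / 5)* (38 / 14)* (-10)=-38 / 7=-5.43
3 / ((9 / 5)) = 5 / 3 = 1.67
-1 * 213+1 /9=-1916 /9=-212.89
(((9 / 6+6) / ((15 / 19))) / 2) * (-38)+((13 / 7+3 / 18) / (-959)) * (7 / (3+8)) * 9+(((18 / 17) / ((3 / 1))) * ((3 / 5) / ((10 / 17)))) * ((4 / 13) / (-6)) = -618935444 / 3428425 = -180.53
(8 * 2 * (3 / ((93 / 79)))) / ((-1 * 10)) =-632 / 155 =-4.08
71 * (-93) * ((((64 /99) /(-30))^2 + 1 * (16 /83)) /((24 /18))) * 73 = -1420694445604 /20337075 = -69857.36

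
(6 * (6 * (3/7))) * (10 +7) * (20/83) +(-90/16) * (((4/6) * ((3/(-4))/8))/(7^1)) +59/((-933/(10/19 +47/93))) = 1106699177267/17514843264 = 63.19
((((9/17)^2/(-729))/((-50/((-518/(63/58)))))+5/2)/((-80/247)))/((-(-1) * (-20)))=721692751/1872720000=0.39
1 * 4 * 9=36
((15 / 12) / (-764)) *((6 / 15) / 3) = -0.00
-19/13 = -1.46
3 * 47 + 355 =496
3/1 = 3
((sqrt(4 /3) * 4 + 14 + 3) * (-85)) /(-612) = 10 * sqrt(3) /27 + 85 /36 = 3.00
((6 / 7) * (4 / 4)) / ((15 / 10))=4 / 7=0.57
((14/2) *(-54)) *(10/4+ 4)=-2457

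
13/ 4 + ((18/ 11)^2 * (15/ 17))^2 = 149484637/ 16924996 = 8.83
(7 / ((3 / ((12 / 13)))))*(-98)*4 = -10976 / 13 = -844.31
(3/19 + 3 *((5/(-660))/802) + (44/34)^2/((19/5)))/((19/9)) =54940815/193766408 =0.28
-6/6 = -1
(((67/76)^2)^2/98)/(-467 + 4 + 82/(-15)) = -302266815/22974729053696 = -0.00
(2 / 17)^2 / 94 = 2 / 13583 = 0.00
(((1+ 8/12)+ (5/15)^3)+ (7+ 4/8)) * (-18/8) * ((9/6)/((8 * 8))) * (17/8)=-8449/8192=-1.03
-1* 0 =0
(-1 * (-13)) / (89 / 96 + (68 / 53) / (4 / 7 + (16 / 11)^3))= 62461984 / 6143903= 10.17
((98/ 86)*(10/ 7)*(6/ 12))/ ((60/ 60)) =35/ 43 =0.81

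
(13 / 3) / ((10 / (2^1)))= 13 / 15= 0.87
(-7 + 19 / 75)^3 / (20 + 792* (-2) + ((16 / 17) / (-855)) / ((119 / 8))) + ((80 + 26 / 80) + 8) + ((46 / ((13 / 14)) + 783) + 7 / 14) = 607668771765015817 / 659391570825000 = 921.56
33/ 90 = 0.37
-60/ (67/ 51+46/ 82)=-6273/ 196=-32.01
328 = 328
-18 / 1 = -18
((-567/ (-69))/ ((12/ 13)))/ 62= 819/ 5704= 0.14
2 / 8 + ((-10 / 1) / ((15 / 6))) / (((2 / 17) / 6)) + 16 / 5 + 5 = -3911 / 20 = -195.55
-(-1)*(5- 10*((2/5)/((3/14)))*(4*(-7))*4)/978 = 6287/2934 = 2.14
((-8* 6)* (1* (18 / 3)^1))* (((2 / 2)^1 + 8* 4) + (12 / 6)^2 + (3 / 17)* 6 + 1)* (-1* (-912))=-10259034.35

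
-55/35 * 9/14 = -99/98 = -1.01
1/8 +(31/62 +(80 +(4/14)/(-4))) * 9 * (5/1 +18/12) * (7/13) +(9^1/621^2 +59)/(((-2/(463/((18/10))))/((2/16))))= 4890290939/3085128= 1585.12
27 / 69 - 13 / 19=-128 / 437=-0.29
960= 960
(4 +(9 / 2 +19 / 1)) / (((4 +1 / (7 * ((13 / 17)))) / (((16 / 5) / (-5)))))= -8008 / 1905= -4.20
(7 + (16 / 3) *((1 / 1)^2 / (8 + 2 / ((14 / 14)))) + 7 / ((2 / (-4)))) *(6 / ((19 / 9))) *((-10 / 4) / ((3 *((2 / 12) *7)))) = 1746 / 133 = 13.13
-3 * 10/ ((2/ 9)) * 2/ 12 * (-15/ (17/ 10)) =3375/ 17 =198.53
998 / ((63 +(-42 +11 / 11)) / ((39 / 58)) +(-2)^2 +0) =19461 / 716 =27.18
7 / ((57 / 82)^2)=47068 / 3249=14.49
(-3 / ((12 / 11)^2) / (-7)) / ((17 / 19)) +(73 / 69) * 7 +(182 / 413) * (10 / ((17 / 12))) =84634799 / 7751184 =10.92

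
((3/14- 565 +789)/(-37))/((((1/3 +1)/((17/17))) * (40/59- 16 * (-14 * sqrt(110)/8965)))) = -4059499429425/515085392192 +5343234051 * sqrt(110)/18395906864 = -4.83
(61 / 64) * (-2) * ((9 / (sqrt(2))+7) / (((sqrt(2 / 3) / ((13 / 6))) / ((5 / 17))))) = -19.88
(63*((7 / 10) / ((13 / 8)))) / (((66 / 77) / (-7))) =-221.63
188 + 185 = 373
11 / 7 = 1.57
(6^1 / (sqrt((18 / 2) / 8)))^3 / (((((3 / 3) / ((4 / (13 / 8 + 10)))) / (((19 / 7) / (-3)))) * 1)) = -77824 * sqrt(2) / 1953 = -56.35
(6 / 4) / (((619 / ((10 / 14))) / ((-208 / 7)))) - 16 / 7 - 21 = -707839 / 30331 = -23.34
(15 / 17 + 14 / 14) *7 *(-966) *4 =-865536 / 17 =-50913.88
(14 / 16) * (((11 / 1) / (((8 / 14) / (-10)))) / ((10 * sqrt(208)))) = -539 * sqrt(13) / 1664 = -1.17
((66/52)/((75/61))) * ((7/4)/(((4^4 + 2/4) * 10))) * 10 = 4697/666900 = 0.01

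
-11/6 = -1.83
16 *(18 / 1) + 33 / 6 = 587 / 2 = 293.50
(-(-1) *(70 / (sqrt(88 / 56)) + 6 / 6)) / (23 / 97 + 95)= 97 / 9238 + 3395 *sqrt(77) / 50809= 0.60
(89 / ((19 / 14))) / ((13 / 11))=13706 / 247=55.49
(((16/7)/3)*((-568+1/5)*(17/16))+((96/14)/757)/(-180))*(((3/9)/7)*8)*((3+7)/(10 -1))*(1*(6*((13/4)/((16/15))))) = -263864575/74186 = -3556.80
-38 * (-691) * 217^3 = 268312462754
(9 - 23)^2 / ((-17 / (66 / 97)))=-12936 / 1649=-7.84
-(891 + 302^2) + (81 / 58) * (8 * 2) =-2670107 / 29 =-92072.66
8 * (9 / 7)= 72 / 7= 10.29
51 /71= 0.72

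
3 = 3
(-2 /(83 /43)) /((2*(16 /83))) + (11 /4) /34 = -709 /272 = -2.61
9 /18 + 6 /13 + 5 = 5.96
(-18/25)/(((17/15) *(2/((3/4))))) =-81/340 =-0.24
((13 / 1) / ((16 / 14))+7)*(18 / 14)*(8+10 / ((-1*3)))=441 / 4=110.25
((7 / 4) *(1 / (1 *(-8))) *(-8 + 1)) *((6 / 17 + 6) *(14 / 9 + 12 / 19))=1617 / 76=21.28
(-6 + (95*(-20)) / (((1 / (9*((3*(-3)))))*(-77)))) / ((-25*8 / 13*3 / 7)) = 334451 / 1100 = 304.05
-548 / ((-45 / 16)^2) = -140288 / 2025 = -69.28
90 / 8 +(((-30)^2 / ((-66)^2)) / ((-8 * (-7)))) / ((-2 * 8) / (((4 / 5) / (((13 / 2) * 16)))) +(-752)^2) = 42949811545 / 3817761024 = 11.25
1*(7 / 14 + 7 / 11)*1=25 / 22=1.14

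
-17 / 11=-1.55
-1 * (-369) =369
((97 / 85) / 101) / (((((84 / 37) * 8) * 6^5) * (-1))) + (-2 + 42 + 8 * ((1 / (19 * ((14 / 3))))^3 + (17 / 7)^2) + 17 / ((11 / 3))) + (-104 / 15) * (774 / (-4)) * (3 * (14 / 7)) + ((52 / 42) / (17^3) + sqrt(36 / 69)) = 2 * sqrt(69) / 23 + 390223492042392773418067 / 47930640802088647680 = 8142.14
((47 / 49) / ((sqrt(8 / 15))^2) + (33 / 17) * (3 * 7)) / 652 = 283641 / 4344928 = 0.07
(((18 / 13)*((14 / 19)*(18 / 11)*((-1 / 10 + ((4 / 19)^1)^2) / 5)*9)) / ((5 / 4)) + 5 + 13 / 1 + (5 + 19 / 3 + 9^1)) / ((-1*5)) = -14050298131 / 1839069375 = -7.64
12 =12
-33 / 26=-1.27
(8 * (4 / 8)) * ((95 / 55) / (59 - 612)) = -76 / 6083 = -0.01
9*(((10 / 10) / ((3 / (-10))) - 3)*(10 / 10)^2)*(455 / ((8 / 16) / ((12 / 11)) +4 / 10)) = -30215.53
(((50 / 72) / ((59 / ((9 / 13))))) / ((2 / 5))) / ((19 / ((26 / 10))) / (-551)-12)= -3625 / 2137688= -0.00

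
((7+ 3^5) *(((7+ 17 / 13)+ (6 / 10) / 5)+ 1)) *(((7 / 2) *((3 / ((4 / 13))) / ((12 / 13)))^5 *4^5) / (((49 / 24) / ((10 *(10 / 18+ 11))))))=1319995059454175 / 21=62856907593055.95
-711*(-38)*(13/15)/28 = 58539/70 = 836.27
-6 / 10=-3 / 5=-0.60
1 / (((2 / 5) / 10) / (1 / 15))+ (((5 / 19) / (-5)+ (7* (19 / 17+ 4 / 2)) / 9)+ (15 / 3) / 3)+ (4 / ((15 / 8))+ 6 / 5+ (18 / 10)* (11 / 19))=10.08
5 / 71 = 0.07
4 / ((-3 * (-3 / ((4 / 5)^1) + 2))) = 16 / 21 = 0.76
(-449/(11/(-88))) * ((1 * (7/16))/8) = 3143/16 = 196.44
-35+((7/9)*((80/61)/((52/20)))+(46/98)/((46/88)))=-11788727/349713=-33.71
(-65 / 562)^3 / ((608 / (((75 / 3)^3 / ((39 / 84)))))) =-2310546875 / 26980657856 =-0.09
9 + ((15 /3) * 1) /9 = 9.56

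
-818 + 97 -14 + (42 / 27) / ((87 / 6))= -191807 / 261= -734.89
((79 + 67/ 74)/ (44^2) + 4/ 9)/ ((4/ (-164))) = -19.91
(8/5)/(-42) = -4/105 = -0.04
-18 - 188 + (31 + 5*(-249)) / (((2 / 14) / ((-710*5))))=30167694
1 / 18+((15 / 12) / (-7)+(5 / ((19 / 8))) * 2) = 19571 / 4788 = 4.09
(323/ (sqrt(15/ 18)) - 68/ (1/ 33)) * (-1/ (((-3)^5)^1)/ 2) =-3.89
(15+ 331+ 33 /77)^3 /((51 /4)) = 57042062500 /17493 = 3260850.77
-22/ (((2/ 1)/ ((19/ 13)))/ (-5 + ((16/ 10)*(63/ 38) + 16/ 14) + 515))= -8260.25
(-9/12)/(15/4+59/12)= -9/104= -0.09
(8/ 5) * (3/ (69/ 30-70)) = -48/ 677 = -0.07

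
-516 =-516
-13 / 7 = -1.86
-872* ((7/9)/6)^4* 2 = -261709/531441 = -0.49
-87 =-87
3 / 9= 1 / 3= 0.33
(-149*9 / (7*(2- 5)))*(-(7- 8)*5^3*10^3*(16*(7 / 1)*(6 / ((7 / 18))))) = 96552000000 / 7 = 13793142857.14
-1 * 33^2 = -1089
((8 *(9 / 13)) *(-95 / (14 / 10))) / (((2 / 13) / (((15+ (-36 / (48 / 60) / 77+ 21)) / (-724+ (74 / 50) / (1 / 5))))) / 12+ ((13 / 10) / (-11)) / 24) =246215376000 / 173174897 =1421.77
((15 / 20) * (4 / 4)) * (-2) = -3 / 2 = -1.50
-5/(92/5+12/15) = -25/96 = -0.26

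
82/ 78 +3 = 158/ 39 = 4.05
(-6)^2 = 36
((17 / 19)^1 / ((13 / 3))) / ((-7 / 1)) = -51 / 1729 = -0.03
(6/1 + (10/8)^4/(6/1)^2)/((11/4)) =55921/25344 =2.21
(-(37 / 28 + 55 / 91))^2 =491401 / 132496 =3.71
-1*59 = -59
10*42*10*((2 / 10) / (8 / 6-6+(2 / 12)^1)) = -560 / 3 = -186.67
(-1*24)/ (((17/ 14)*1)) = -336/ 17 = -19.76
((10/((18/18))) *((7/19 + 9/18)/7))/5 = 33/133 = 0.25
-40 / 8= -5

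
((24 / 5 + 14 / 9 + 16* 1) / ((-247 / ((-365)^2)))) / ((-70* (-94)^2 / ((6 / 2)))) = 2680487 / 45832332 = 0.06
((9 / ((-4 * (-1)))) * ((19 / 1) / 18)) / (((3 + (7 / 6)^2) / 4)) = 342 / 157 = 2.18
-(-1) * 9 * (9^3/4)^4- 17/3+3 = 7625597482939/768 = 9929163389.24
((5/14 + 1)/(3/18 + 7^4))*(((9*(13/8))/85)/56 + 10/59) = 22099071/226579465280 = 0.00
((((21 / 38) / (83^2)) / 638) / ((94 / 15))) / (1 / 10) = 1575 / 7849795052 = 0.00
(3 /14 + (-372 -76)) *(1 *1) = -6269 /14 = -447.79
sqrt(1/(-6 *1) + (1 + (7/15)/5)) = sqrt(834)/30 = 0.96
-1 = -1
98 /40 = 49 /20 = 2.45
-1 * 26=-26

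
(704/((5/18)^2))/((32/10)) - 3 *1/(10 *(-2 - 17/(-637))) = 2389433/838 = 2851.35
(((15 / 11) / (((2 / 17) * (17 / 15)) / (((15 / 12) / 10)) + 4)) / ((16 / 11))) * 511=114975 / 1216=94.55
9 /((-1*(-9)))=1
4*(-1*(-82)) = 328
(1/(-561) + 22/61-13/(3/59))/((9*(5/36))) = -11649184/57035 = -204.25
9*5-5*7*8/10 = 17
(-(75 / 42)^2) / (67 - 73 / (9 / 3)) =-1875 / 25088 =-0.07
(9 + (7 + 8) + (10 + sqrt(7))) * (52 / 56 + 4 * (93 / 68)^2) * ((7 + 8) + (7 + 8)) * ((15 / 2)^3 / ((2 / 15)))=51680784375 * sqrt(7) / 64736 + 51680784375 / 1904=29255455.57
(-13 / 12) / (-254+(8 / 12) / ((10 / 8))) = 65 / 15208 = 0.00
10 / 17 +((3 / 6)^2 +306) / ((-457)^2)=8374785 / 14201732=0.59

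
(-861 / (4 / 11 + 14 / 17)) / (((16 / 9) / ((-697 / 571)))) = 336665637 / 676064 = 497.98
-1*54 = -54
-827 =-827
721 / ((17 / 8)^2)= 46144 / 289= 159.67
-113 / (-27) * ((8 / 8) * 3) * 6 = 226 / 3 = 75.33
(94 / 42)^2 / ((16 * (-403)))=-2209 / 2843568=-0.00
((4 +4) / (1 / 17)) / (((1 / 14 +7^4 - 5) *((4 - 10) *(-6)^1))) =0.00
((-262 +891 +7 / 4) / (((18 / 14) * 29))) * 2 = 203 / 6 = 33.83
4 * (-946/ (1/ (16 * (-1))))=60544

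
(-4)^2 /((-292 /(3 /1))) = -12 /73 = -0.16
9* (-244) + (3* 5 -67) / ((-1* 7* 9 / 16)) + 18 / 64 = -4399945 / 2016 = -2182.51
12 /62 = 6 /31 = 0.19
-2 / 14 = -1 / 7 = -0.14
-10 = -10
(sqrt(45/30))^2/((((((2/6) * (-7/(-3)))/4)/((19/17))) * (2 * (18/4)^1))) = 114/119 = 0.96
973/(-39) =-973/39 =-24.95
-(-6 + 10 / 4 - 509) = 1025 / 2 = 512.50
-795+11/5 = -3964/5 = -792.80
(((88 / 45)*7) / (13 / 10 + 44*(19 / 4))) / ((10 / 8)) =4928 / 94635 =0.05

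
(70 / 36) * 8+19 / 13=1991 / 117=17.02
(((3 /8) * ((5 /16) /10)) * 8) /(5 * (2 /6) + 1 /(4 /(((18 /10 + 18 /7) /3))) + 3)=0.02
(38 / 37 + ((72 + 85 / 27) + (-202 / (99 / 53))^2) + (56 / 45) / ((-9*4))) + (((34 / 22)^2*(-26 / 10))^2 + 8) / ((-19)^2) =1553784243142796 / 132002889975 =11770.84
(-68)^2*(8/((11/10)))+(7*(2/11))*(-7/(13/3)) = 4808666/143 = 33627.03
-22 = -22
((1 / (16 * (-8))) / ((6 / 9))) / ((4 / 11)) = -0.03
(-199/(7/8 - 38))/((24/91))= 18109/891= 20.32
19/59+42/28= 1.82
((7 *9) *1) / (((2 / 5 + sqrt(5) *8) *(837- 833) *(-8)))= 315 / 127936- 1575 *sqrt(5) / 31984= -0.11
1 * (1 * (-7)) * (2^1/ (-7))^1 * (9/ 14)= 9/ 7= 1.29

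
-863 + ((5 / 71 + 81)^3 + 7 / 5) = 951983725492 / 1789555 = 531966.73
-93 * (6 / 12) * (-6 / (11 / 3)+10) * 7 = -29946 / 11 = -2722.36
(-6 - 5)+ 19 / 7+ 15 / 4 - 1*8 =-351 / 28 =-12.54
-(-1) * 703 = 703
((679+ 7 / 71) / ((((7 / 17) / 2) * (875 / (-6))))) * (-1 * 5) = 200736 / 1775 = 113.09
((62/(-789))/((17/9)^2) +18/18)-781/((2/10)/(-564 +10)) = 164431337923/76007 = 2163370.98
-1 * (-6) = 6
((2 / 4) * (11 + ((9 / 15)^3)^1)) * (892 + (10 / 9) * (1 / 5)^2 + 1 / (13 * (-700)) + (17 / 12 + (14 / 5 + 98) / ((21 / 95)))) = 7567.78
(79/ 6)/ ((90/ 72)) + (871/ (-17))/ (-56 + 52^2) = 7099463/ 675240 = 10.51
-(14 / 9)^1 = -14 / 9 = -1.56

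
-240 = -240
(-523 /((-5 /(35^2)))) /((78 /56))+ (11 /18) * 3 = 2391901 /26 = 91996.19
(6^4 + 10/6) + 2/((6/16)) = 1303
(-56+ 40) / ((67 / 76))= -1216 / 67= -18.15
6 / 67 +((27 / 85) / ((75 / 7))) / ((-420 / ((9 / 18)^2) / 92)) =250377 / 2847500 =0.09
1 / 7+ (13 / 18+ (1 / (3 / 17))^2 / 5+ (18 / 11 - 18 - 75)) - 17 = -700459 / 6930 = -101.08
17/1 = 17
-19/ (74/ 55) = -1045/ 74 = -14.12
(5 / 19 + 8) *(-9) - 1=-1432 / 19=-75.37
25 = 25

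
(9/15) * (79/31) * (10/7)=474/217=2.18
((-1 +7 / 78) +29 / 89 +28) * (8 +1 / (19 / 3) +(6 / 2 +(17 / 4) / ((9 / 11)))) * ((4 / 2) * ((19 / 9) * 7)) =14901026105 / 1124604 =13250.02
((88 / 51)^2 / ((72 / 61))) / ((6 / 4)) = 1.68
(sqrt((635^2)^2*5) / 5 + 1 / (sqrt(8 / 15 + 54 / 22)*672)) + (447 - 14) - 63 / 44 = 180759.27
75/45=5/3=1.67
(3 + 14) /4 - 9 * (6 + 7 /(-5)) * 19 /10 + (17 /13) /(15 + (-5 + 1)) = -1062363 /14300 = -74.29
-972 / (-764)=243 / 191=1.27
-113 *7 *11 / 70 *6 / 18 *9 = -3729 / 10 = -372.90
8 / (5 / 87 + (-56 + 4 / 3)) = -696 / 4751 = -0.15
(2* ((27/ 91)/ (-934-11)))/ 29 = -2/ 92365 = -0.00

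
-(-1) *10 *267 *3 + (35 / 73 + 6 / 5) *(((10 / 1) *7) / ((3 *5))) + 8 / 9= 26341516 / 3285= 8018.73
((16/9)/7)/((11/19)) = 304/693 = 0.44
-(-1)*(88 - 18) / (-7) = -10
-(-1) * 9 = 9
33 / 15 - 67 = -324 / 5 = -64.80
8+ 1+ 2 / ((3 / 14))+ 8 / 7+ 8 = 577 / 21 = 27.48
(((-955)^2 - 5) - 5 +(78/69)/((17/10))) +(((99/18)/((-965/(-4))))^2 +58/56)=9298057055146607/10195051300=912016.70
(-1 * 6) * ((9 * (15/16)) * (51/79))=-20655/632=-32.68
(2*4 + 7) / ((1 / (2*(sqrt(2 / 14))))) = 30*sqrt(7) / 7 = 11.34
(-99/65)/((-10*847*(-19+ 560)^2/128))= 576/7324342025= 0.00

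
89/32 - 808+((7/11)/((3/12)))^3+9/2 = -33401749/42592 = -784.23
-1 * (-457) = 457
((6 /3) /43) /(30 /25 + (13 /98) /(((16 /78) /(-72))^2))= 980 /344372079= 0.00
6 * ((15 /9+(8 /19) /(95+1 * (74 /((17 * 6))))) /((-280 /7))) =-232507 /927580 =-0.25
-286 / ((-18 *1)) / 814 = 13 / 666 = 0.02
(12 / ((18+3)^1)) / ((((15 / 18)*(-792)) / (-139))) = 139 / 1155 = 0.12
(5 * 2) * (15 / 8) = 18.75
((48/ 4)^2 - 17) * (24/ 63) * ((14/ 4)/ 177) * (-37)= -18796/ 531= -35.40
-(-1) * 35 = 35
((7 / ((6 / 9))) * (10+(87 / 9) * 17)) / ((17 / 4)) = 7322 / 17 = 430.71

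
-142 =-142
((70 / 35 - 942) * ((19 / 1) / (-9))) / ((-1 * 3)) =-17860 / 27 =-661.48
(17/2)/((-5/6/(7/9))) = -119/15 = -7.93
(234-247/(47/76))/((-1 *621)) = 338/1269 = 0.27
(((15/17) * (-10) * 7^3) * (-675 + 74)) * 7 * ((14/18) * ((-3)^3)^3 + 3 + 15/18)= -3312805620775/17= -194870918869.12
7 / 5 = 1.40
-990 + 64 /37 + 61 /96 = -3508079 /3552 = -987.63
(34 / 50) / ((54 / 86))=731 / 675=1.08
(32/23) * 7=224/23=9.74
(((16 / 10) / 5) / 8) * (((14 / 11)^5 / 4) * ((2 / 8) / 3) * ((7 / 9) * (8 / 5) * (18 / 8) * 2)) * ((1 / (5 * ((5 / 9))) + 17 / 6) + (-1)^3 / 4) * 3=207768134 / 1509853125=0.14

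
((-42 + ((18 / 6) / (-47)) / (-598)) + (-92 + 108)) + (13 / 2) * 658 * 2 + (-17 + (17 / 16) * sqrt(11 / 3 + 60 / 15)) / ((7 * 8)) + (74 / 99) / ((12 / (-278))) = 17 * sqrt(69) / 2688 + 1989126836815 / 233729496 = 8510.43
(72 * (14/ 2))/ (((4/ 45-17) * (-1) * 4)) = 5670/ 761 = 7.45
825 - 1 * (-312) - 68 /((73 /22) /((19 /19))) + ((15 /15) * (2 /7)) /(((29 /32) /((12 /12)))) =16550187 /14819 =1116.82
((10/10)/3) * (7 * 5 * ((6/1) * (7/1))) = 490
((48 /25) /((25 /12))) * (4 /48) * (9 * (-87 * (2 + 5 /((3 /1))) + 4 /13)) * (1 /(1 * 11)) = -1789776 /89375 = -20.03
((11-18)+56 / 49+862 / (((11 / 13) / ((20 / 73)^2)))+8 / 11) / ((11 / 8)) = 234174760 / 4513663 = 51.88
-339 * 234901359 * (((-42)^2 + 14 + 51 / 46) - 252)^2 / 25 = -392953165045827387309 / 52900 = -7428226182340782.37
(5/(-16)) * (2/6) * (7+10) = -85/48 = -1.77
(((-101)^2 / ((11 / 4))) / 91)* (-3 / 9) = -40804 / 3003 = -13.59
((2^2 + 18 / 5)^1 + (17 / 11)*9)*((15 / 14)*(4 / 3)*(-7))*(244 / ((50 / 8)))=-2309216 / 275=-8397.15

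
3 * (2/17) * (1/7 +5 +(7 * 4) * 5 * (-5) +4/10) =-145836/595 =-245.10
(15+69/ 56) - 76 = -3347/ 56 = -59.77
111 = 111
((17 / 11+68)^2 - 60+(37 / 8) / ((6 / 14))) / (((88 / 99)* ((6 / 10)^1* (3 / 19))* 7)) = 1320737405 / 162624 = 8121.42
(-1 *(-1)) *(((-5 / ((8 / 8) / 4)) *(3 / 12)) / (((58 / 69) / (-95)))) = 32775 / 58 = 565.09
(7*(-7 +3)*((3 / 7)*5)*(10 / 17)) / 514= -0.07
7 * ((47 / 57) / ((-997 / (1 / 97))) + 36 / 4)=347281690 / 5512413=63.00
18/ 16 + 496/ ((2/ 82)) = 162697/ 8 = 20337.12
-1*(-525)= 525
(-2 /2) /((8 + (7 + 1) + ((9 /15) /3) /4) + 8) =-20 /481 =-0.04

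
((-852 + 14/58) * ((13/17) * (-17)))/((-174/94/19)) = -286753909/2523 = -113655.93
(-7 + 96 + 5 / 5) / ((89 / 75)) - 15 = 5415 / 89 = 60.84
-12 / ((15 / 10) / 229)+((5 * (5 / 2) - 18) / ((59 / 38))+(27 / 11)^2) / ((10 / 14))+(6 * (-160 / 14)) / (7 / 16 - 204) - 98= -1926.19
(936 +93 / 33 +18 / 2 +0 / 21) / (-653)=-10426 / 7183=-1.45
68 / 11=6.18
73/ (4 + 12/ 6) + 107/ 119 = 9329/ 714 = 13.07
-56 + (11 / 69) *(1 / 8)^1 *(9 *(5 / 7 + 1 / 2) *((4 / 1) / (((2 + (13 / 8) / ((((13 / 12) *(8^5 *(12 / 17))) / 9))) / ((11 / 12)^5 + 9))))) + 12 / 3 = -326910573460 / 6839235081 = -47.80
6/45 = 2/15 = 0.13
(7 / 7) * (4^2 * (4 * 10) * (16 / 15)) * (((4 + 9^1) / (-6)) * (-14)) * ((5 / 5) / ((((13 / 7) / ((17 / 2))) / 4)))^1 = 3411968 / 9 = 379107.56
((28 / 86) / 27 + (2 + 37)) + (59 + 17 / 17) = 114953 / 1161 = 99.01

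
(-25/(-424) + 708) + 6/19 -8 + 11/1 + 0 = 5730835/8056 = 711.37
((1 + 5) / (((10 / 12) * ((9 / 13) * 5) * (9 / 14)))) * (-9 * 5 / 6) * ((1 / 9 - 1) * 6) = 5824 / 45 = 129.42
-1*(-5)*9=45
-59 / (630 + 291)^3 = -59 / 781229961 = -0.00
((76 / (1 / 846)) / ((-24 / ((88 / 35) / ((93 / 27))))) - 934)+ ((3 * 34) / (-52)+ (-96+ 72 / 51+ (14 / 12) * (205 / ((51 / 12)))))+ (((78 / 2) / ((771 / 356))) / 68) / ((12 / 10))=-180535922226 / 61624745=-2929.60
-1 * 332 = -332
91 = 91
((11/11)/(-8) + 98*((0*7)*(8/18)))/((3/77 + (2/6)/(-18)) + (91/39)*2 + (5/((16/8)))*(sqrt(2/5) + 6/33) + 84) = -770583429/549355765564 + 4322241*sqrt(10)/549355765564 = -0.00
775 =775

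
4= 4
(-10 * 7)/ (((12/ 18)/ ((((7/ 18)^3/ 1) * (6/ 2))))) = -18.53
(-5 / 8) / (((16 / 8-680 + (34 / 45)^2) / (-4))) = -10125 / 2743588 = -0.00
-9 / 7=-1.29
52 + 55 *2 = 162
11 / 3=3.67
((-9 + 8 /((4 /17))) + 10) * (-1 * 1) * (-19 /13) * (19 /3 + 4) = 20615 /39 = 528.59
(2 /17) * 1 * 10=20 /17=1.18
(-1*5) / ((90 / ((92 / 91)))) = -46 / 819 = -0.06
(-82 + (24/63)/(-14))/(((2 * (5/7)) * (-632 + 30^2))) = -6029/28140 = -0.21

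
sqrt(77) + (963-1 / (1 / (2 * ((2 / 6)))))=sqrt(77) + 2887 / 3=971.11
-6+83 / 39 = -151 / 39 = -3.87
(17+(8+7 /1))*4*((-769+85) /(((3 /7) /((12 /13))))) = -2451456 /13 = -188573.54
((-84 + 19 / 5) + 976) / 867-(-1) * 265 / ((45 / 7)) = 549532 / 13005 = 42.26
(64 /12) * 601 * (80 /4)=192320 /3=64106.67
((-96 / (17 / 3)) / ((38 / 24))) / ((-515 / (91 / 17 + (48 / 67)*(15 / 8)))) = 0.14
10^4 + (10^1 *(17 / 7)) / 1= 70170 / 7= 10024.29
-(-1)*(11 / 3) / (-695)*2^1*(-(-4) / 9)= -88 / 18765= -0.00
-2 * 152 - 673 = -977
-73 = -73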